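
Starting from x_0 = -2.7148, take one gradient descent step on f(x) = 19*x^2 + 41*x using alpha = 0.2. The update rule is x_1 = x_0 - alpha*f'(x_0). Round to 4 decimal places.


We compute the gradient at x_0 and apply the update.
f'(x) = 38*x + 41
f'(-2.7148) = 38*-2.7148 + 41 = -62.1624
x_1 = -2.7148 - 0.2*-62.1624 = 9.7177


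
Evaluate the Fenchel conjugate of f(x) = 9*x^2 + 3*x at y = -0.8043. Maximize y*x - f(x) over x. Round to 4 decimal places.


f*(y) = sup_x {y*x - a*x^2 - b*x} = sup_x {(y-b)*x - a*x^2}
FOC: (y - b) - 2a*x = 0 => x* = (y - b)/(2a)
x* = (-0.8043 - 3)/(2*9) = -0.2114
f*(-0.8043) = (y-b)^2/(4a) = (-0.8043 - 3)^2/(4*9)
= 14.4727/36 = 0.402


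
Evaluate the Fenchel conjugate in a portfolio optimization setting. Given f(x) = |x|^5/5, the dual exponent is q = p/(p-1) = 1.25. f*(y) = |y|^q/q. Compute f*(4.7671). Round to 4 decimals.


The conjugate exponent q satisfies 1/p + 1/q = 1.
p = 5, so q = 5/(5 - 1) = 1.25
|y|^q = 4.7671^1.25 = 7.044
f*(4.7671) = 7.044 / 1.25 = 5.6352


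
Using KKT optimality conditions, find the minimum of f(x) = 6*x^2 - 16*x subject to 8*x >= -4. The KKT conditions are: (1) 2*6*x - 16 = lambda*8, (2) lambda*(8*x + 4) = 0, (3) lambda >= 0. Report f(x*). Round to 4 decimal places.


Step 1: Try lambda = 0 (constraint inactive).
Stationarity: 2*6*x - 16 = 0
x* = 16/(2*6) = 4/3 = 1.3333 (rounded; the exact value 4/3 is used below)
Check constraint: 8*1.3333 = 10.6664 >= -4 -- satisfied.
Step 2: Compute optimal value.
f(x*) = 6*(4/3)^2 - 16*(4/3) = -10.6667


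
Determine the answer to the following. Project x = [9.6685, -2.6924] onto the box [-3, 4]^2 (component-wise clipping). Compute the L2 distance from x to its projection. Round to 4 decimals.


Project each component onto [-3, 4].
clip(9.6685) = 4.0, clip(-2.6924) = -2.6924
Projection = [4.0, -2.6924]
Squared diffs: [32.1319, 0.0]
Distance = sqrt(32.1319) = 5.6685


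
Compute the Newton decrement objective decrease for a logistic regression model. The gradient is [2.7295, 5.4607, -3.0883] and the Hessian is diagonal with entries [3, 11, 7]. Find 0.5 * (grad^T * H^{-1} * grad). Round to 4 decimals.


Step 1: H is diagonal, so H^(-1) * g = [0.9098, 0.4964, -0.4412].
Step 2: g^T H^(-1) g = sum_i g_i^2 / H_ii
  = (2.7295)^2/3 + (5.4607)^2/11 + (-3.0883)^2/7
  = 2.4834 + 2.7108 + 1.3625 = 6.5567
Step 3: Objective decrease = 0.5 * g^T H^(-1) g = 3.2784


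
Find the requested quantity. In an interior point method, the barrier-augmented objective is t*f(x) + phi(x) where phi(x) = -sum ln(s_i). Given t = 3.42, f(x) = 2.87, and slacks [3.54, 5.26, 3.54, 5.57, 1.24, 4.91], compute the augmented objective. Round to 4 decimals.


Step 1: Compute log-barrier.
ln values: [1.2641, 1.6601, 1.2641, 1.7174, 0.2151, 1.5913]
phi = -(1.2641 + 1.6601 + 1.2641 + 1.7174 + 0.2151 + 1.5913) = -7.7122
Step 2: Compute augmented objective.
t*f(x) = 3.42*2.87 = 9.8154
Total = 9.8154 - 7.7122 = 2.1032


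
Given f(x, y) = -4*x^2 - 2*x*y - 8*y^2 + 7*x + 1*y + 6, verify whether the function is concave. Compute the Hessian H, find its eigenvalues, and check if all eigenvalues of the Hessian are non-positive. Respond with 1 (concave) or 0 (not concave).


The Hessian of f(x,y) = -4*x^2 - 2*x*y - 8*y^2 + 7*x + 1*y + 6 is:
H = [[-8, -2], [-2, -16]]
Trace = -8 - 16 = -24
Determinant = -8*-16 - (-2)^2 = 124
Discriminant = (-24)^2 - 4*124 = 80.0
Eigenvalues: lambda_1 = -16.4721, lambda_2 = -7.5279
The function is concave.

1


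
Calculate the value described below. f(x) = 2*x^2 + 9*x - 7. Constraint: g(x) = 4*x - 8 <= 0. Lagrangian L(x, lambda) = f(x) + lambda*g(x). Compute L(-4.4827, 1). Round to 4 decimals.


Step 1: Evaluate f(x).
f(-4.4827) = 2*(-4.4827)^2 + 9*(-4.4827) - 7 = -7.1551
Step 2: Evaluate g(x).
g(-4.4827) = 4*-4.4827 - 8 = -25.9308
Step 3: Compute Lagrangian.
L = -7.1551 + 1*-25.9308 = -33.0859


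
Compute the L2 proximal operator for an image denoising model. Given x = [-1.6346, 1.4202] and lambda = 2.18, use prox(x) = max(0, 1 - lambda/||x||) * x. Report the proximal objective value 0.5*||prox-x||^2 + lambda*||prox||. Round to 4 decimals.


Step 1: Compute ||x||.
||x|| = 2.1654
Step 2: Compute scaling factor.
scale = max(0, 1 - 2.18/2.1654) = 0.0
Step 3: prox(x) = [-0.0, 0.0]
||prox(x)|| = 0.0
Step 4: Proximal objective.
0.5*||prox-x||^2 = 2.3444
lambda*||prox|| = 0.0
Total = 2.3444


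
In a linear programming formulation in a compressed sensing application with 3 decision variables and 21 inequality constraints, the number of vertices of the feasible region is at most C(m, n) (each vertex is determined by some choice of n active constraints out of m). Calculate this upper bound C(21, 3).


Each vertex corresponds to some choice of n active constraints out of m, so the number of vertices is at most C(m, n) = m! / (n!(m-n)!).
m = 21, n = 3
Numerator: 21 * 20 * 19
Denominator: 3! = 6
C(21, 3) = 1330


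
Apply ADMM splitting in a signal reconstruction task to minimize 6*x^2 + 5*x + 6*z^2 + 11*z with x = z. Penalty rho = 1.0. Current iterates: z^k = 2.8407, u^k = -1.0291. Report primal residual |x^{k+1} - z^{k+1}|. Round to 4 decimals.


ADMM iteration with rho = 1.0, z^k = 2.8407, u^k = -1.0291
Step 1: x-update.
Minimize 6*x^2 + 5*x + (1.0/2)*(x - 2.8407 - 1.0291)^2
FOC: (2*6 + 1.0)*x = -5 + 1.0*(2.8407 + 1.0291)
x^{k+1} = -0.0869
Step 2: z-update.
Minimize 6*z^2 + 11*z + (1.0/2)*(-0.0869 - z - 1.0291)^2
FOC: (2*6 + 1.0)*z = -11 + 1.0*(-0.0869 - 1.0291)
z^{k+1} = -0.932
Step 3: u-update.
u^{k+1} = -1.0291 - 0.0869 + 0.932 = -0.184
Step 4: Primal residual = |-0.0869 + 0.932| = 0.8451


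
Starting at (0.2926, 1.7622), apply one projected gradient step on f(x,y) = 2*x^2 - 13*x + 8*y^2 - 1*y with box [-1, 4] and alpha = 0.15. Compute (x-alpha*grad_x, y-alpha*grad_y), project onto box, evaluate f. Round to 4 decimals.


Step 1: Compute gradient at (0.2926, 1.7622).
grad_x = 2*2*0.2926 - 13 = -11.8296
grad_y = 2*8*1.7622 - 1 = 27.1952
Step 2: Gradient step.
x_raw = 0.2926 - 0.15*-11.8296 = 2.067
y_raw = 1.7622 - 0.15*27.1952 = -2.3171
Step 3: Project onto [-1, 4].
x_proj = clip(2.067) = 2.067
y_proj = clip(-2.3171) = -1.0
Step 4: Evaluate f.
f(2.067, -1.0) = -9.3262


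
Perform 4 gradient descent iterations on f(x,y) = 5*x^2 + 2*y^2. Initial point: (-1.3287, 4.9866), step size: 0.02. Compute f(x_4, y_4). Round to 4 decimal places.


Gradient descent on f(x,y) = 5*x^2 + 2*y^2.
Starting point: (-1.3287, 4.9866), alpha = 0.02
Step 1: grad_x = 2*5*-1.3287 = -13.287, grad_y = 2*2*4.9866 = 19.9464
  x_1 = -1.3287 - 0.02*-13.287 = -1.063
  y_1 = 4.9866 - 0.02*19.9464 = 4.5877
Step 2: grad_x = 2*5*-1.063 = -10.6296, grad_y = 2*2*4.5877 = 18.3507
  x_2 = -1.063 - 0.02*-10.6296 = -0.8504
  y_2 = 4.5877 - 0.02*18.3507 = 4.2207
Step 3: grad_x = 2*5*-0.8504 = -8.5037, grad_y = 2*2*4.2207 = 16.8826
  x_3 = -0.8504 - 0.02*-8.5037 = -0.6803
  y_3 = 4.2207 - 0.02*16.8826 = 3.883
Step 4: grad_x = 2*5*-0.6803 = -6.8029, grad_y = 2*2*3.883 = 15.532
  x_4 = -0.6803 - 0.02*-6.8029 = -0.5442
  y_4 = 3.883 - 0.02*15.532 = 3.5724
f(-0.5442, 3.5724) = 5*(-0.5442)^2 + 2*3.5724^2 = 27.0045


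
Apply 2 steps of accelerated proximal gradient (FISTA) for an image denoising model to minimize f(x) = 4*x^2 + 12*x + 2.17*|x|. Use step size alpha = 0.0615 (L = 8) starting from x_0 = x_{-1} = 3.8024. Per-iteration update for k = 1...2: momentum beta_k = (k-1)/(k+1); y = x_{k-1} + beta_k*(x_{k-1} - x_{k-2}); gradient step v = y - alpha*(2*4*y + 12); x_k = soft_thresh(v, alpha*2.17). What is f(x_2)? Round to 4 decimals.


FISTA on f(x) = 4*x^2 + 12*x + 2.17*|x|
L = 8, alpha = 0.0615
Iteration 1: beta = 0.0, y = 3.8024 + 0.0*(3.8024 - 3.8024) = 3.8024
  grad(y) = 42.4192, v = y - alpha*grad = 1.1936
  prox(v) = soft_thresh(1.1936, 0.1335) = 1.0602
Iteration 2: beta = 0.3333, y = 1.0602 + 0.3333*(1.0602 - 3.8024) = 0.1461
  grad(y) = 13.1687, v = y - alpha*grad = -0.6638
  prox(v) = soft_thresh(-0.6638, 0.1335) = -0.5303
f(x_2) = 4*(-0.5303)^2 + 12*(-0.5303) + 2.17*|-0.5303| = -4.0882


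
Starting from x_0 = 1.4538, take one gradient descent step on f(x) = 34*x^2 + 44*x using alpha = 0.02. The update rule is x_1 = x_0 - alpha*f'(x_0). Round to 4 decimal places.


We compute the gradient at x_0 and apply the update.
f'(x) = 68*x + 44
f'(1.4538) = 68*1.4538 + 44 = 142.8584
x_1 = 1.4538 - 0.02*142.8584 = -1.4034


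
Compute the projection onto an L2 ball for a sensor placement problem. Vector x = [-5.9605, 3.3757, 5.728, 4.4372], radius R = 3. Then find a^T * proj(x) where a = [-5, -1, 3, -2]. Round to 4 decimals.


Step 1: Compute ||x|| (intermediates to 6 decimals).
||x|| = sqrt((-5.9605)^2 + 3.3757^2 + 5.728^2 + 4.4372^2) = 9.97104
Step 2: Project.
Since ||x|| > R, scale = R/||x|| = 3/9.97104 = 0.300871, proj(x) = scale * x
proj(x) = [-1.793342, 1.01565, 1.723389, 1.335025]
Step 3: Dot product.
a^T * proj(x) = -5*(-1.793342) - 1*1.01565 + 3*1.723389 - 2*1.335025 = 10.4512


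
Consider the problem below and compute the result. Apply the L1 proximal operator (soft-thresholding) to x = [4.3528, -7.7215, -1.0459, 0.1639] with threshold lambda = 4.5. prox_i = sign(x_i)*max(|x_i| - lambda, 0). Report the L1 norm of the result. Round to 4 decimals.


Soft-thresholding with lambda = 4.5:
prox(4.3528) = sign(4.3528)*max(|4.3528| - 4.5, 0) = 0.0
prox(-7.7215) = sign(-7.7215)*max(|-7.7215| - 4.5, 0) = -3.2215
prox(-1.0459) = sign(-1.0459)*max(|-1.0459| - 4.5, 0) = 0.0
prox(0.1639) = sign(0.1639)*max(|0.1639| - 4.5, 0) = 0.0
prox(x) = [0.0, -3.2215, 0.0, 0.0]
||prox(x)||_1 = 0.0 + 3.2215 + 0.0 + 0.0 = 3.2215


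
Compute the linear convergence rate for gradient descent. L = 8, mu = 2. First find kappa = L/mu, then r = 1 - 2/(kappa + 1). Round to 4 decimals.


Step 1: Compute the condition number.
kappa = L/mu = 8/2 = 4.0
Step 2: Compute the convergence rate.
r = 1 - 2/(kappa + 1) = 1 - 2*mu/(L + mu) = (L - mu)/(L + mu) = 6/10 = 0.6


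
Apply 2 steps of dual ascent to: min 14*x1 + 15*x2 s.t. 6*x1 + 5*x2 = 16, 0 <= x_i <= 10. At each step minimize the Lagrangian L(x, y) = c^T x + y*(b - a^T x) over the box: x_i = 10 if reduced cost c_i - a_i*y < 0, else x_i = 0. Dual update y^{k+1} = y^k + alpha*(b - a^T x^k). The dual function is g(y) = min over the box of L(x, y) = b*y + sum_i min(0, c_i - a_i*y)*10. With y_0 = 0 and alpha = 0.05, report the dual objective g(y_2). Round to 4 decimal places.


Dual ascent for LP: min 14*x1 + 15*x2, 6*x1 + 5*x2 = 16, 0 <= x_i <= 10
Step 1: y^k = 0.0, reduced costs: (14.0, 15.0)
  x^k = (0.0, 0.0), subgradient = b - a^T x = 16.0
  y^{k+1} = 0.0 + 0.05*16.0 = 0.8
Step 2: y^k = 0.8, reduced costs: (9.2, 11.0)
  x^k = (0.0, 0.0), subgradient = b - a^T x = 16.0
  y^{k+1} = 0.8 + 0.05*16.0 = 1.6
Dual objective at y_2 = 1.6: reduced costs (4.4, 7.0), box minimizer x = (0.0, 0.0)
g(y_2) = b*y + (c1 - a1*y)*x1 + (c2 - a2*y)*x2 = 16*1.6 + 4.4*0.0 + 7.0*0.0 = 25.6 + 0.0 + 0.0 = 25.6


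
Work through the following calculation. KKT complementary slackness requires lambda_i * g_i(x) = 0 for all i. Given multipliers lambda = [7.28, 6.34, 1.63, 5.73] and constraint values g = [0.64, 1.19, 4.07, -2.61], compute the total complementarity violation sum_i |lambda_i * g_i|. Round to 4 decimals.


KKT complementary slackness check:
lambda_1 * g_1 = 7.28 * 0.64 = 4.6592
lambda_2 * g_2 = 6.34 * 1.19 = 7.5446
lambda_3 * g_3 = 1.63 * 4.07 = 6.6341
lambda_4 * g_4 = 5.73 * -2.61 = -14.9553
Total violation = 4.6592 + 7.5446 + 6.6341 + 14.9553 = 33.7932


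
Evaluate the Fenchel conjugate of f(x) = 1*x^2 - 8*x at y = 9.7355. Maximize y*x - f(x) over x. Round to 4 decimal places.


f*(y) = sup_x {y*x - a*x^2 - b*x} = sup_x {(y-b)*x - a*x^2}
FOC: (y - b) - 2a*x = 0 => x* = (y - b)/(2a)
x* = (9.7355 + 8)/(2*1) = 8.8678
f*(9.7355) = (y-b)^2/(4a) = (9.7355 + 8)^2/(4*1)
= 314.548/4 = 78.637


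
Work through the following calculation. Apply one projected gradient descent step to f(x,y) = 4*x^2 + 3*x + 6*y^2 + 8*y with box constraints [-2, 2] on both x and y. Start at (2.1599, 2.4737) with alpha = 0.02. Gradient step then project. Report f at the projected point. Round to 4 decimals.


Step 1: Compute gradient at (2.1599, 2.4737).
grad_x = 2*4*2.1599 + 3 = 20.2792
grad_y = 2*6*2.4737 + 8 = 37.6844
Step 2: Gradient step.
x_raw = 2.1599 - 0.02*20.2792 = 1.7543
y_raw = 2.4737 - 0.02*37.6844 = 1.72
Step 3: Project onto [-2, 2].
x_proj = clip(1.7543) = 1.7543
y_proj = clip(1.72) = 1.72
Step 4: Evaluate f.
f(1.7543, 1.72) = 49.0842


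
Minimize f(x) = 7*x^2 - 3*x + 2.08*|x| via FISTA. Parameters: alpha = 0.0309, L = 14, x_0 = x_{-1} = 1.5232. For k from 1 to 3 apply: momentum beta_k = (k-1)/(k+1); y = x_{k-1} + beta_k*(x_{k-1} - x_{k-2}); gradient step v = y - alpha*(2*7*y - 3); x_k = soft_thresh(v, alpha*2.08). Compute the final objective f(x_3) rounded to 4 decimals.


FISTA on f(x) = 7*x^2 - 3*x + 2.08*|x|
L = 14, alpha = 0.0309
Iteration 1: beta = 0.0, y = 1.5232 + 0.0*(1.5232 - 1.5232) = 1.5232
  grad(y) = 18.3248, v = y - alpha*grad = 0.957
  prox(v) = soft_thresh(0.957, 0.0643) = 0.8927
Iteration 2: beta = 0.3333, y = 0.8927 + 0.3333*(0.8927 - 1.5232) = 0.6825
  grad(y) = 6.5553, v = y - alpha*grad = 0.48
  prox(v) = soft_thresh(0.48, 0.0643) = 0.4157
Iteration 3: beta = 0.5, y = 0.4157 + 0.5*(0.4157 - 0.8927) = 0.1772
  grad(y) = -0.5193, v = y - alpha*grad = 0.1932
  prox(v) = soft_thresh(0.1932, 0.0643) = 0.129
f(x_3) = 7*0.129^2 - 3*0.129 + 2.08*|0.129| = -0.0022


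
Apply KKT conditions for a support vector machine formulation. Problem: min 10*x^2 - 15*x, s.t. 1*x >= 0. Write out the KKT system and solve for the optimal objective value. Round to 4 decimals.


Step 1: Try lambda = 0 (constraint inactive).
Stationarity: 2*10*x - 15 = 0
x* = 15/(2*10) = 0.75
Check constraint: 1*0.75 = 0.75 >= 0 -- satisfied.
Step 2: Compute optimal value.
f(x*) = 10*0.75^2 - 15*0.75 = -5.625


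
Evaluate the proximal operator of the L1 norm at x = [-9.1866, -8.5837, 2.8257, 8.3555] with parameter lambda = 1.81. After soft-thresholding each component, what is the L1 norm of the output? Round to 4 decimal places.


Soft-thresholding with lambda = 1.81:
prox(-9.1866) = sign(-9.1866)*max(|-9.1866| - 1.81, 0) = -7.3766
prox(-8.5837) = sign(-8.5837)*max(|-8.5837| - 1.81, 0) = -6.7737
prox(2.8257) = sign(2.8257)*max(|2.8257| - 1.81, 0) = 1.0157
prox(8.3555) = sign(8.3555)*max(|8.3555| - 1.81, 0) = 6.5455
prox(x) = [-7.3766, -6.7737, 1.0157, 6.5455]
||prox(x)||_1 = 7.3766 + 6.7737 + 1.0157 + 6.5455 = 21.7115


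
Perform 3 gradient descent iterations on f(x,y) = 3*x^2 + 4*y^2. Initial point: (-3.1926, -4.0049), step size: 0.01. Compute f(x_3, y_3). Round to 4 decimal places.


Gradient descent on f(x,y) = 3*x^2 + 4*y^2.
Starting point: (-3.1926, -4.0049), alpha = 0.01
Step 1: grad_x = 2*3*-3.1926 = -19.1556, grad_y = 2*4*-4.0049 = -32.0392
  x_1 = -3.1926 - 0.01*-19.1556 = -3.001
  y_1 = -4.0049 - 0.01*-32.0392 = -3.6845
Step 2: grad_x = 2*3*-3.001 = -18.0063, grad_y = 2*4*-3.6845 = -29.4761
  x_2 = -3.001 - 0.01*-18.0063 = -2.821
  y_2 = -3.6845 - 0.01*-29.4761 = -3.3897
Step 3: grad_x = 2*3*-2.821 = -16.9259, grad_y = 2*4*-3.3897 = -27.118
  x_3 = -2.821 - 0.01*-16.9259 = -2.6517
  y_3 = -3.3897 - 0.01*-27.118 = -3.1186
f(-2.6517, -3.1186) = 3*(-2.6517)^2 + 4*(-3.1186)^2 = 59.9968


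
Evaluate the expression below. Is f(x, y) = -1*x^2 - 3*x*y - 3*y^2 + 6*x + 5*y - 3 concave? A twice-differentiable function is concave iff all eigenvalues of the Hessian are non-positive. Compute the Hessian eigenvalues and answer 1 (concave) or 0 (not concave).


The Hessian of f(x,y) = -1*x^2 - 3*x*y - 3*y^2 + 6*x + 5*y - 3 is:
H = [[-2, -3], [-3, -6]]
Trace = -2 - 6 = -8
Determinant = -2*-6 - (-3)^2 = 3
Discriminant = (-8)^2 - 4*3 = 52.0
Eigenvalues: lambda_1 = -7.6056, lambda_2 = -0.3944
The function is concave.

1


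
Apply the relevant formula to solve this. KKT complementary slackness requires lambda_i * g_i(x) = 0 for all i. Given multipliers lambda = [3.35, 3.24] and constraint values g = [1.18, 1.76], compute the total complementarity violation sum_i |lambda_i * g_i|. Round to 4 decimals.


KKT complementary slackness check:
lambda_1 * g_1 = 3.35 * 1.18 = 3.953
lambda_2 * g_2 = 3.24 * 1.76 = 5.7024
Total violation = 3.953 + 5.7024 = 9.6554


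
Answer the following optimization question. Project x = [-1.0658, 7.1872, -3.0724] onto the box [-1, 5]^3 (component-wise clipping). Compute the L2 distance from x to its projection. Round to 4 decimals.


Project each component onto [-1, 5].
clip(-1.0658) = -1.0, clip(7.1872) = 5.0, clip(-3.0724) = -1.0
Projection = [-1.0, 5.0, -1.0]
Squared diffs: [0.0043, 4.7838, 4.2948]
Distance = sqrt(9.0829) = 3.0138


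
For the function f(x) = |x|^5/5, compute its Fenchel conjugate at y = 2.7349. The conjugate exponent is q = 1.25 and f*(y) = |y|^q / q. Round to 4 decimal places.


The conjugate exponent q satisfies 1/p + 1/q = 1.
p = 5, so q = 5/(5 - 1) = 1.25
|y|^q = 2.7349^1.25 = 3.517
f*(2.7349) = 3.517 / 1.25 = 2.8136


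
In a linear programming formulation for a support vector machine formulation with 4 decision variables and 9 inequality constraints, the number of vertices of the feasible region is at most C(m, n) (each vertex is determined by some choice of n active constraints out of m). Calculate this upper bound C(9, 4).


Each vertex corresponds to some choice of n active constraints out of m, so the number of vertices is at most C(m, n) = m! / (n!(m-n)!).
m = 9, n = 4
Numerator: 9 * 8 * 7 * 6
Denominator: 4! = 24
C(9, 4) = 126


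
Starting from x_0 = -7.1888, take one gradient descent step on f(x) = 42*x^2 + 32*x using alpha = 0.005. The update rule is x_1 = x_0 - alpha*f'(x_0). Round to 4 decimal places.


We compute the gradient at x_0 and apply the update.
f'(x) = 84*x + 32
f'(-7.1888) = 84*-7.1888 + 32 = -571.8592
x_1 = -7.1888 - 0.005*-571.8592 = -4.3295


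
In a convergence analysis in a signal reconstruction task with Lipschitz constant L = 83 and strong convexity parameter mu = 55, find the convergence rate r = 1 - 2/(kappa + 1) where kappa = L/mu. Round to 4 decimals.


Step 1: Compute the condition number.
kappa = L/mu = 83/55 = 1.5091
Step 2: Compute the convergence rate.
r = 1 - 2/(kappa + 1) = 1 - 2*mu/(L + mu) = (L - mu)/(L + mu) = 28/138 = 0.2029


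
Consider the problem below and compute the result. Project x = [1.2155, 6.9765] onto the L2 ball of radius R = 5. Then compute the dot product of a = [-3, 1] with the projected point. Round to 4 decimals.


Step 1: Compute ||x|| (intermediates to 6 decimals).
||x|| = sqrt(1.2155^2 + 6.9765^2) = 7.081595
Step 2: Project.
Since ||x|| > R, scale = R/||x|| = 5/7.081595 = 0.706056, proj(x) = scale * x
proj(x) = [0.858211, 4.9258]
Step 3: Dot product.
a^T * proj(x) = -3*0.858211 + 1*4.9258 = 2.3512


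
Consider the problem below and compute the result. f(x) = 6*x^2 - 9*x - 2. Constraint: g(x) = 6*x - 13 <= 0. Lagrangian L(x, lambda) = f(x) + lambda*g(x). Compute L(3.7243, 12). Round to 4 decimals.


Step 1: Evaluate f(x).
f(3.7243) = 6*3.7243^2 - 9*3.7243 - 2 = 47.7038
Step 2: Evaluate g(x).
g(3.7243) = 6*3.7243 - 13 = 9.3458
Step 3: Compute Lagrangian.
L = 47.7038 + 12*9.3458 = 159.8534


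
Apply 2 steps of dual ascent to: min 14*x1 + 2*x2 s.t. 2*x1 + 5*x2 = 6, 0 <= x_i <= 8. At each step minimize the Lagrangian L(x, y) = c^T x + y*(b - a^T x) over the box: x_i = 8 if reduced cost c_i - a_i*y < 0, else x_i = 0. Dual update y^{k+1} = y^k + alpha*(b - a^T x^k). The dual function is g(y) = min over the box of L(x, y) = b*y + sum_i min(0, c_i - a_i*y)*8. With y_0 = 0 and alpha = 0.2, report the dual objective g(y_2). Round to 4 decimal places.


Dual ascent for LP: min 14*x1 + 2*x2, 2*x1 + 5*x2 = 6, 0 <= x_i <= 8
Step 1: y^k = 0.0, reduced costs: (14.0, 2.0)
  x^k = (0.0, 0.0), subgradient = b - a^T x = 6.0
  y^{k+1} = 0.0 + 0.2*6.0 = 1.2
Step 2: y^k = 1.2, reduced costs: (11.6, -4.0)
  x^k = (0.0, 8.0), subgradient = b - a^T x = -34.0
  y^{k+1} = 1.2 + 0.2*-34.0 = -5.6
Dual objective at y_2 = -5.6: reduced costs (25.2, 30.0), box minimizer x = (0.0, 0.0)
g(y_2) = b*y + (c1 - a1*y)*x1 + (c2 - a2*y)*x2 = 6*(-5.6) + 25.2*0.0 + 30.0*0.0 = -33.6 + 0.0 + 0.0 = -33.6


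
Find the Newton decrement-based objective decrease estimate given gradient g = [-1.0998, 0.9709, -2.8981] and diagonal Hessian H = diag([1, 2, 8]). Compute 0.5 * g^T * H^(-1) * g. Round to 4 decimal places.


Step 1: H is diagonal, so H^(-1) * g = [-1.0998, 0.4855, -0.3623].
Step 2: g^T H^(-1) g = sum_i g_i^2 / H_ii
  = (-1.0998)^2/1 + (0.9709)^2/2 + (-2.8981)^2/8
  = 1.2096 + 0.4713 + 1.0499 = 2.7308
Step 3: Objective decrease = 0.5 * g^T H^(-1) g = 1.3654


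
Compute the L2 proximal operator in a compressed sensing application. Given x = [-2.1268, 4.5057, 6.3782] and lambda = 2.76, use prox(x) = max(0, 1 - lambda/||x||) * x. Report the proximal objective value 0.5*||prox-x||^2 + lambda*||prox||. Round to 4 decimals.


Step 1: Compute ||x||.
||x|| = 8.0936
Step 2: Compute scaling factor.
scale = max(0, 1 - 2.76/8.0936) = 0.659
Step 3: prox(x) = [-1.4015, 2.9692, 4.2032]
||prox(x)|| = 5.3336
Step 4: Proximal objective.
0.5*||prox-x||^2 = 3.8088
lambda*||prox|| = 14.7207
Total = 18.5295


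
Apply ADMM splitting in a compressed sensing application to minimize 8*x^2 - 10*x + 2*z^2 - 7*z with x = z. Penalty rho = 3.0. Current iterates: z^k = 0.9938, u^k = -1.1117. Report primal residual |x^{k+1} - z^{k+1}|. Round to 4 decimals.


ADMM iteration with rho = 3.0, z^k = 0.9938, u^k = -1.1117
Step 1: x-update.
Minimize 8*x^2 - 10*x + (3.0/2)*(x - 0.9938 - 1.1117)^2
FOC: (2*8 + 3.0)*x = 10 + 3.0*(0.9938 + 1.1117)
x^{k+1} = 0.8588
Step 2: z-update.
Minimize 2*z^2 - 7*z + (3.0/2)*(0.8588 - z - 1.1117)^2
FOC: (2*2 + 3.0)*z = 7 + 3.0*(0.8588 - 1.1117)
z^{k+1} = 0.8916
Step 3: u-update.
u^{k+1} = -1.1117 + 0.8588 - 0.8916 = -1.1445
Step 4: Primal residual = |0.8588 - 0.8916| = 0.0328


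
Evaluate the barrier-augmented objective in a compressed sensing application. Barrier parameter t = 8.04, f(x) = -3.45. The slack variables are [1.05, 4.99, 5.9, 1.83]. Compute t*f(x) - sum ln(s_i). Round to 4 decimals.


Step 1: Compute log-barrier.
ln values: [0.0488, 1.6074, 1.775, 0.6043]
phi = -(0.0488 + 1.6074 + 1.775 + 0.6043) = -4.0355
Step 2: Compute augmented objective.
t*f(x) = 8.04*-3.45 = -27.738
Total = -27.738 - 4.0355 = -31.7735


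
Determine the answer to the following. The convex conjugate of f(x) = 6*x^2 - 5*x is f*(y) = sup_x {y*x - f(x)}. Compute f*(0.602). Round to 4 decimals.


f*(y) = sup_x {y*x - a*x^2 - b*x} = sup_x {(y-b)*x - a*x^2}
FOC: (y - b) - 2a*x = 0 => x* = (y - b)/(2a)
x* = (0.602 + 5)/(2*6) = 0.4668
f*(0.602) = (y-b)^2/(4a) = (0.602 + 5)^2/(4*6)
= 31.3824/24 = 1.3076


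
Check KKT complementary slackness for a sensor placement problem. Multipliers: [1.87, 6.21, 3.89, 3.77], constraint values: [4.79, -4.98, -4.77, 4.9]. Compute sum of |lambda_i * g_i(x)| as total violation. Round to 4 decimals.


KKT complementary slackness check:
lambda_1 * g_1 = 1.87 * 4.79 = 8.9573
lambda_2 * g_2 = 6.21 * -4.98 = -30.9258
lambda_3 * g_3 = 3.89 * -4.77 = -18.5553
lambda_4 * g_4 = 3.77 * 4.9 = 18.473
Total violation = 8.9573 + 30.9258 + 18.5553 + 18.473 = 76.9114


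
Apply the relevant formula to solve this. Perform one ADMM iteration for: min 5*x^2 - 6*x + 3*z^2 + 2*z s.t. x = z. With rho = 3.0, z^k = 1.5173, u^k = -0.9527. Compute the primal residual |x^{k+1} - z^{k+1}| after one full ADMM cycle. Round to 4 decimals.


ADMM iteration with rho = 3.0, z^k = 1.5173, u^k = -0.9527
Step 1: x-update.
Minimize 5*x^2 - 6*x + (3.0/2)*(x - 1.5173 - 0.9527)^2
FOC: (2*5 + 3.0)*x = 6 + 3.0*(1.5173 + 0.9527)
x^{k+1} = 1.0315
Step 2: z-update.
Minimize 3*z^2 + 2*z + (3.0/2)*(1.0315 - z - 0.9527)^2
FOC: (2*3 + 3.0)*z = -2 + 3.0*(1.0315 - 0.9527)
z^{k+1} = -0.1959
Step 3: u-update.
u^{k+1} = -0.9527 + 1.0315 + 0.1959 = 0.2748
Step 4: Primal residual = |1.0315 + 0.1959| = 1.2275


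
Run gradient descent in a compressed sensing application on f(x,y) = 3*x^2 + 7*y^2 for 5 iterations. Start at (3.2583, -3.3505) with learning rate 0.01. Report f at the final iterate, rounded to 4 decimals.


Gradient descent on f(x,y) = 3*x^2 + 7*y^2.
Starting point: (3.2583, -3.3505), alpha = 0.01
Step 1: grad_x = 2*3*3.2583 = 19.5498, grad_y = 2*7*-3.3505 = -46.907
  x_1 = 3.2583 - 0.01*19.5498 = 3.0628
  y_1 = -3.3505 - 0.01*-46.907 = -2.8814
Step 2: grad_x = 2*3*3.0628 = 18.3768, grad_y = 2*7*-2.8814 = -40.34
  x_2 = 3.0628 - 0.01*18.3768 = 2.879
  y_2 = -2.8814 - 0.01*-40.34 = -2.478
Step 3: grad_x = 2*3*2.879 = 17.2742, grad_y = 2*7*-2.478 = -34.6924
  x_3 = 2.879 - 0.01*17.2742 = 2.7063
  y_3 = -2.478 - 0.01*-34.6924 = -2.1311
Step 4: grad_x = 2*3*2.7063 = 16.2378, grad_y = 2*7*-2.1311 = -29.8355
  x_4 = 2.7063 - 0.01*16.2378 = 2.5439
  y_4 = -2.1311 - 0.01*-29.8355 = -1.8328
Step 5: grad_x = 2*3*2.5439 = 15.2635, grad_y = 2*7*-1.8328 = -25.6585
  x_5 = 2.5439 - 0.01*15.2635 = 2.3913
  y_5 = -1.8328 - 0.01*-25.6585 = -1.5762
f(2.3913, -1.5762) = 3*2.3913^2 + 7*(-1.5762)^2 = 34.5447


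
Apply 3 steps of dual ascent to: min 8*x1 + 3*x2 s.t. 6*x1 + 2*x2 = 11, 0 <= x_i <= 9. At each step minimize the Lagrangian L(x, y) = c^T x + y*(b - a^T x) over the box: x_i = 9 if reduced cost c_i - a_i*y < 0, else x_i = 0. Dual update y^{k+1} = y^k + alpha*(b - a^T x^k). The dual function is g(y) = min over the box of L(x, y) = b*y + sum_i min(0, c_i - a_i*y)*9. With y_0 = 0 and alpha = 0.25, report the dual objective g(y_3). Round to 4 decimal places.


Dual ascent for LP: min 8*x1 + 3*x2, 6*x1 + 2*x2 = 11, 0 <= x_i <= 9
Step 1: y^k = 0.0, reduced costs: (8.0, 3.0)
  x^k = (0.0, 0.0), subgradient = b - a^T x = 11.0
  y^{k+1} = 0.0 + 0.25*11.0 = 2.75
Step 2: y^k = 2.75, reduced costs: (-8.5, -2.5)
  x^k = (9.0, 9.0), subgradient = b - a^T x = -61.0
  y^{k+1} = 2.75 + 0.25*-61.0 = -12.5
Step 3: y^k = -12.5, reduced costs: (83.0, 28.0)
  x^k = (0.0, 0.0), subgradient = b - a^T x = 11.0
  y^{k+1} = -12.5 + 0.25*11.0 = -9.75
Dual objective at y_3 = -9.75: reduced costs (66.5, 22.5), box minimizer x = (0.0, 0.0)
g(y_3) = b*y + (c1 - a1*y)*x1 + (c2 - a2*y)*x2 = 11*(-9.75) + 66.5*0.0 + 22.5*0.0 = -107.25 + 0.0 + 0.0 = -107.25


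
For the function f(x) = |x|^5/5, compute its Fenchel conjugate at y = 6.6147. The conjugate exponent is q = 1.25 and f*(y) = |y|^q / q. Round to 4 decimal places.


The conjugate exponent q satisfies 1/p + 1/q = 1.
p = 5, so q = 5/(5 - 1) = 1.25
|y|^q = 6.6147^1.25 = 10.6081
f*(6.6147) = 10.6081 / 1.25 = 8.4865


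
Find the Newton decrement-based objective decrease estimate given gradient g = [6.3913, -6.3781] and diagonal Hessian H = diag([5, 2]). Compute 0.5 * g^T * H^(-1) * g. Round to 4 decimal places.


Step 1: H is diagonal, so H^(-1) * g = [1.2783, -3.1891].
Step 2: g^T H^(-1) g = sum_i g_i^2 / H_ii
  = (6.3913)^2/5 + (-6.3781)^2/2
  = 8.1697 + 20.3401 = 28.5098
Step 3: Objective decrease = 0.5 * g^T H^(-1) g = 14.2549


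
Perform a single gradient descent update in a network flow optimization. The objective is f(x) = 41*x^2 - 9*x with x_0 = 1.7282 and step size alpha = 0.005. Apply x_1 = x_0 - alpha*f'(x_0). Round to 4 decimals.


We compute the gradient at x_0 and apply the update.
f'(x) = 82*x - 9
f'(1.7282) = 82*1.7282 - 9 = 132.7124
x_1 = 1.7282 - 0.005*132.7124 = 1.0646


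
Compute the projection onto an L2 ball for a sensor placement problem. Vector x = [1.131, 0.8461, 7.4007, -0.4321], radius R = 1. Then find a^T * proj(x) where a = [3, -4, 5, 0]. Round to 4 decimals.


Step 1: Compute ||x|| (intermediates to 6 decimals).
||x|| = sqrt(1.131^2 + 0.8461^2 + 7.4007^2 + (-0.4321)^2) = 7.546663
Step 2: Project.
Since ||x|| > R, scale = R/||x|| = 1/7.546663 = 0.132509, proj(x) = scale * x
proj(x) = [0.149868, 0.112116, 0.980659, -0.057257]
Step 3: Dot product.
a^T * proj(x) = 3*0.149868 - 4*0.112116 + 5*0.980659 + 0*(-0.057257) = 4.9044


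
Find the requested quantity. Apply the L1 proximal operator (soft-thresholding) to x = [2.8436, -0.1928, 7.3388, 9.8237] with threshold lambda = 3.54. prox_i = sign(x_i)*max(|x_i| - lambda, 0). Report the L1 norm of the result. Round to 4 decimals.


Soft-thresholding with lambda = 3.54:
prox(2.8436) = sign(2.8436)*max(|2.8436| - 3.54, 0) = 0.0
prox(-0.1928) = sign(-0.1928)*max(|-0.1928| - 3.54, 0) = 0.0
prox(7.3388) = sign(7.3388)*max(|7.3388| - 3.54, 0) = 3.7988
prox(9.8237) = sign(9.8237)*max(|9.8237| - 3.54, 0) = 6.2837
prox(x) = [0.0, 0.0, 3.7988, 6.2837]
||prox(x)||_1 = 0.0 + 0.0 + 3.7988 + 6.2837 = 10.0825


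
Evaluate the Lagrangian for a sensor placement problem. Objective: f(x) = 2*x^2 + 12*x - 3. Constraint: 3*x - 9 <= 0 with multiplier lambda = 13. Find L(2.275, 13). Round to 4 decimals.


Step 1: Evaluate f(x).
f(2.275) = 2*2.275^2 + 12*2.275 - 3 = 34.6513
Step 2: Evaluate g(x).
g(2.275) = 3*2.275 - 9 = -2.175
Step 3: Compute Lagrangian.
L = 34.6513 + 13*-2.175 = 6.3763


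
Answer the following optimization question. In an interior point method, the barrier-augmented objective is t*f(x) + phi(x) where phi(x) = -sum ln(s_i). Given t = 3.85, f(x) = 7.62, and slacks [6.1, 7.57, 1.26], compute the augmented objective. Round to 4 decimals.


Step 1: Compute log-barrier.
ln values: [1.8083, 2.0242, 0.2311]
phi = -(1.8083 + 2.0242 + 0.2311) = -4.0636
Step 2: Compute augmented objective.
t*f(x) = 3.85*7.62 = 29.337
Total = 29.337 - 4.0636 = 25.2734


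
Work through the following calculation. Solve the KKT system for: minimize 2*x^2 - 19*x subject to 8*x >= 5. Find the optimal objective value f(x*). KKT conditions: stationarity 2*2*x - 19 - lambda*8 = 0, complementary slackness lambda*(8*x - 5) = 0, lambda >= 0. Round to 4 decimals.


Step 1: Try lambda = 0 (constraint inactive).
Stationarity: 2*2*x - 19 = 0
x* = 19/(2*2) = 4.75
Check constraint: 8*4.75 = 38.0 >= 5 -- satisfied.
Step 2: Compute optimal value.
f(x*) = 2*4.75^2 - 19*4.75 = -45.125


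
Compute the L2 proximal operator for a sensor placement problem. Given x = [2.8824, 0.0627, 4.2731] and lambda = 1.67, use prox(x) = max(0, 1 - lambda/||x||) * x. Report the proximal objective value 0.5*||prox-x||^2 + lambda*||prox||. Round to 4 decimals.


Step 1: Compute ||x||.
||x|| = 5.1548
Step 2: Compute scaling factor.
scale = max(0, 1 - 1.67/5.1548) = 0.676
Step 3: prox(x) = [1.9486, 0.0424, 2.8887]
||prox(x)|| = 3.4848
Step 4: Proximal objective.
0.5*||prox-x||^2 = 1.3945
lambda*||prox|| = 5.8196
Total = 7.214


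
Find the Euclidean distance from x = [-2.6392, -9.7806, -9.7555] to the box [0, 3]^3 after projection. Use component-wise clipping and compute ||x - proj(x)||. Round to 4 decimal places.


Project each component onto [0, 3].
clip(-2.6392) = 0.0, clip(-9.7806) = 0.0, clip(-9.7555) = 0.0
Projection = [0.0, 0.0, 0.0]
Squared diffs: [6.9654, 95.6601, 95.1698]
Distance = sqrt(197.7953) = 14.064


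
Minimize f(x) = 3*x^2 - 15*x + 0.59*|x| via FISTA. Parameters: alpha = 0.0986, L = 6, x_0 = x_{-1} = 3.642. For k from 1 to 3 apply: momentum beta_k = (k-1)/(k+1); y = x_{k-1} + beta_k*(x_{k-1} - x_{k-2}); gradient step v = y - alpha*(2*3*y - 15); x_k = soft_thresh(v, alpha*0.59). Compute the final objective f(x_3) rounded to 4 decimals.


FISTA on f(x) = 3*x^2 - 15*x + 0.59*|x|
L = 6, alpha = 0.0986
Iteration 1: beta = 0.0, y = 3.642 + 0.0*(3.642 - 3.642) = 3.642
  grad(y) = 6.852, v = y - alpha*grad = 2.9664
  prox(v) = soft_thresh(2.9664, 0.0582) = 2.9082
Iteration 2: beta = 0.3333, y = 2.9082 + 0.3333*(2.9082 - 3.642) = 2.6636
  grad(y) = 0.9818, v = y - alpha*grad = 2.5668
  prox(v) = soft_thresh(2.5668, 0.0582) = 2.5087
Iteration 3: beta = 0.5, y = 2.5087 + 0.5*(2.5087 - 2.9082) = 2.3089
  grad(y) = -1.1468, v = y - alpha*grad = 2.4219
  prox(v) = soft_thresh(2.4219, 0.0582) = 2.3638
f(x_3) = 3*2.3638^2 - 15*2.3638 + 0.59*|2.3638| = -17.2997


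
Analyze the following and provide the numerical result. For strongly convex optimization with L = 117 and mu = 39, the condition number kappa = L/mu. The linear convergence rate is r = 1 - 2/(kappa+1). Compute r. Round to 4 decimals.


Step 1: Compute the condition number.
kappa = L/mu = 117/39 = 3.0
Step 2: Compute the convergence rate.
r = 1 - 2/(kappa + 1) = 1 - 2*mu/(L + mu) = (L - mu)/(L + mu) = 78/156 = 0.5


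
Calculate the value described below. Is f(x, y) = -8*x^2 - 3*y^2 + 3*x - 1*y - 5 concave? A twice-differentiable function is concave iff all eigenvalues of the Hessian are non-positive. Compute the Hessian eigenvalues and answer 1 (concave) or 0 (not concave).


The Hessian of f(x,y) = -8*x^2 - 3*y^2 + 3*x - 1*y - 5 is:
H = [[-16, 0], [0, -6]]
Trace = -16 - 6 = -22
Determinant = -16*-6 - (0)^2 = 96
Discriminant = (-22)^2 - 4*96 = 100.0
Eigenvalues: lambda_1 = -16.0, lambda_2 = -6.0
The function is concave.

1


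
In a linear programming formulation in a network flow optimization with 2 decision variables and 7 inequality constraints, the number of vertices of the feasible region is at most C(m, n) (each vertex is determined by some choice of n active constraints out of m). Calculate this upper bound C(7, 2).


Each vertex corresponds to some choice of n active constraints out of m, so the number of vertices is at most C(m, n) = m! / (n!(m-n)!).
m = 7, n = 2
Numerator: 7 * 6
Denominator: 2! = 2
C(7, 2) = 21


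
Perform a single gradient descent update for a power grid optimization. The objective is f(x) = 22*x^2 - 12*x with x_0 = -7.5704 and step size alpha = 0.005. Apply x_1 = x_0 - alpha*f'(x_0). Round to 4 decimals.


We compute the gradient at x_0 and apply the update.
f'(x) = 44*x - 12
f'(-7.5704) = 44*-7.5704 - 12 = -345.0976
x_1 = -7.5704 - 0.005*-345.0976 = -5.8449


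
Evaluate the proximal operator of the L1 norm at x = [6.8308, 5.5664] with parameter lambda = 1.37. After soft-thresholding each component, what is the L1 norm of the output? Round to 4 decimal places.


Soft-thresholding with lambda = 1.37:
prox(6.8308) = sign(6.8308)*max(|6.8308| - 1.37, 0) = 5.4608
prox(5.5664) = sign(5.5664)*max(|5.5664| - 1.37, 0) = 4.1964
prox(x) = [5.4608, 4.1964]
||prox(x)||_1 = 5.4608 + 4.1964 = 9.6572


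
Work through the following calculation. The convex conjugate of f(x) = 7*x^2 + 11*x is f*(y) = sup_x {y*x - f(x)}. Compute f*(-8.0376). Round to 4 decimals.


f*(y) = sup_x {y*x - a*x^2 - b*x} = sup_x {(y-b)*x - a*x^2}
FOC: (y - b) - 2a*x = 0 => x* = (y - b)/(2a)
x* = (-8.0376 - 11)/(2*7) = -1.3598
f*(-8.0376) = (y-b)^2/(4a) = (-8.0376 - 11)^2/(4*7)
= 362.4302/28 = 12.9439


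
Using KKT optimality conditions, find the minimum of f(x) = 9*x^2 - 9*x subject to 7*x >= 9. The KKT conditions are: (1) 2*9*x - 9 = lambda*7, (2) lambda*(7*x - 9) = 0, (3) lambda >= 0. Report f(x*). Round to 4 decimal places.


Step 1: Try lambda = 0 (constraint inactive).
x_unc = 9/(2*9) = 0.5
Check: 7*0.5 = 3.5 < 9 -- violated!
Step 2: Constraint must be active: 7*x = 9
x* = 9/7 = 1.2857 (rounded; the exact value 9/7 is used below)
lambda = (2*9*(9/7) - 9)/7 = 2.0204
Step 3: Compute optimal value.
f(x*) = 9*(9/7)^2 - 9*(9/7) = 3.3061


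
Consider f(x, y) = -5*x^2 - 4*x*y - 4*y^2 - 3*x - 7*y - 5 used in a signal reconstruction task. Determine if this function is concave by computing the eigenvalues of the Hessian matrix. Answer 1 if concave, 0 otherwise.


The Hessian of f(x,y) = -5*x^2 - 4*x*y - 4*y^2 - 3*x - 7*y - 5 is:
H = [[-10, -4], [-4, -8]]
Trace = -10 - 8 = -18
Determinant = -10*-8 - (-4)^2 = 64
Discriminant = (-18)^2 - 4*64 = 68.0
Eigenvalues: lambda_1 = -13.1231, lambda_2 = -4.8769
The function is concave.

1


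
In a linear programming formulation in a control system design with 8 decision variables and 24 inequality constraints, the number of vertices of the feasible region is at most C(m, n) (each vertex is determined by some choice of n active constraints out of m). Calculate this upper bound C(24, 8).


Each vertex corresponds to some choice of n active constraints out of m, so the number of vertices is at most C(m, n) = m! / (n!(m-n)!).
m = 24, n = 8
Numerator: 24 * 23 * 22 * 21 * 20 * 19 * 18 * 17
Denominator: 8! = 40320
C(24, 8) = 735471


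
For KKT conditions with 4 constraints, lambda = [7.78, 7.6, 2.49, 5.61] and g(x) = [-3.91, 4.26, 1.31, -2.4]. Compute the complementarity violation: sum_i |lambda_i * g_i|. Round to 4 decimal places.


KKT complementary slackness check:
lambda_1 * g_1 = 7.78 * -3.91 = -30.4198
lambda_2 * g_2 = 7.6 * 4.26 = 32.376
lambda_3 * g_3 = 2.49 * 1.31 = 3.2619
lambda_4 * g_4 = 5.61 * -2.4 = -13.464
Total violation = 30.4198 + 32.376 + 3.2619 + 13.464 = 79.5217


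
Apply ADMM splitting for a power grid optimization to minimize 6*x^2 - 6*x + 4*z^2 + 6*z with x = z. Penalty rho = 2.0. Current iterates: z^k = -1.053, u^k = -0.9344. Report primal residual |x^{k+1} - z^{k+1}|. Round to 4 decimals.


ADMM iteration with rho = 2.0, z^k = -1.053, u^k = -0.9344
Step 1: x-update.
Minimize 6*x^2 - 6*x + (2.0/2)*(x + 1.053 - 0.9344)^2
FOC: (2*6 + 2.0)*x = 6 + 2.0*(-1.053 + 0.9344)
x^{k+1} = 0.4116
Step 2: z-update.
Minimize 4*z^2 + 6*z + (2.0/2)*(0.4116 - z - 0.9344)^2
FOC: (2*4 + 2.0)*z = -6 + 2.0*(0.4116 - 0.9344)
z^{k+1} = -0.7046
Step 3: u-update.
u^{k+1} = -0.9344 + 0.4116 + 0.7046 = 0.1818
Step 4: Primal residual = |0.4116 + 0.7046| = 1.1162


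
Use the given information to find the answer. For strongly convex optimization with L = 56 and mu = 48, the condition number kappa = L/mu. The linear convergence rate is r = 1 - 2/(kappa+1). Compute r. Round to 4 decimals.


Step 1: Compute the condition number.
kappa = L/mu = 56/48 = 1.1667
Step 2: Compute the convergence rate.
r = 1 - 2/(kappa + 1) = 1 - 2*mu/(L + mu) = (L - mu)/(L + mu) = 8/104 = 0.0769


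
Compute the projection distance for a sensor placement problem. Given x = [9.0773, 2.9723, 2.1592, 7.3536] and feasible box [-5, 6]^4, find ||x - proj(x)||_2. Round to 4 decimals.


Project each component onto [-5, 6].
clip(9.0773) = 6.0, clip(2.9723) = 2.9723, clip(2.1592) = 2.1592, clip(7.3536) = 6.0
Projection = [6.0, 2.9723, 2.1592, 6.0]
Squared diffs: [9.4698, 0.0, 0.0, 1.8322]
Distance = sqrt(11.302) = 3.3618


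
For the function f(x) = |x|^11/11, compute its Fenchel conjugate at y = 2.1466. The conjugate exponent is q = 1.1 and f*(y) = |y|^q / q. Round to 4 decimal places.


The conjugate exponent q satisfies 1/p + 1/q = 1.
p = 11, so q = 11/(11 - 1) = 1.1
|y|^q = 2.1466^1.1 = 2.317
f*(2.1466) = 2.317 / 1.1 = 2.1064


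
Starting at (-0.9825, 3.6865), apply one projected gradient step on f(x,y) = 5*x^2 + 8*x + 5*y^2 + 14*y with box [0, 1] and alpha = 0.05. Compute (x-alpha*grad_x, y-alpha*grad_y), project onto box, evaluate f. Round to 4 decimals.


Step 1: Compute gradient at (-0.9825, 3.6865).
grad_x = 2*5*-0.9825 + 8 = -1.825
grad_y = 2*5*3.6865 + 14 = 50.865
Step 2: Gradient step.
x_raw = -0.9825 - 0.05*-1.825 = -0.8913
y_raw = 3.6865 - 0.05*50.865 = 1.1433
Step 3: Project onto [0, 1].
x_proj = clip(-0.8913) = 0.0
y_proj = clip(1.1433) = 1.0
Step 4: Evaluate f.
f(0.0, 1.0) = 19.0


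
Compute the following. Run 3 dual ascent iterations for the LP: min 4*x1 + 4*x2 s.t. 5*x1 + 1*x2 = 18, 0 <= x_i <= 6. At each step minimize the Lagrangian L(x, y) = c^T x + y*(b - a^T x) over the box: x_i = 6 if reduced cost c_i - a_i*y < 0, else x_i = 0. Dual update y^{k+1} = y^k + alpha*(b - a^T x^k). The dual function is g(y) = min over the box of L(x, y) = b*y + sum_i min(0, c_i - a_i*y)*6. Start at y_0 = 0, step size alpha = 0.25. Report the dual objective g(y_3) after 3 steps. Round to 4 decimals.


Dual ascent for LP: min 4*x1 + 4*x2, 5*x1 + 1*x2 = 18, 0 <= x_i <= 6
Step 1: y^k = 0.0, reduced costs: (4.0, 4.0)
  x^k = (0.0, 0.0), subgradient = b - a^T x = 18.0
  y^{k+1} = 0.0 + 0.25*18.0 = 4.5
Step 2: y^k = 4.5, reduced costs: (-18.5, -0.5)
  x^k = (6.0, 6.0), subgradient = b - a^T x = -18.0
  y^{k+1} = 4.5 + 0.25*-18.0 = 0.0
Step 3: y^k = 0.0, reduced costs: (4.0, 4.0)
  x^k = (0.0, 0.0), subgradient = b - a^T x = 18.0
  y^{k+1} = 0.0 + 0.25*18.0 = 4.5
Dual objective at y_3 = 4.5: reduced costs (-18.5, -0.5), box minimizer x = (6.0, 6.0)
g(y_3) = b*y + (c1 - a1*y)*x1 + (c2 - a2*y)*x2 = 18*4.5 + (-18.5)*6.0 + (-0.5)*6.0 = 81.0 - 111.0 - 3.0 = -33.0


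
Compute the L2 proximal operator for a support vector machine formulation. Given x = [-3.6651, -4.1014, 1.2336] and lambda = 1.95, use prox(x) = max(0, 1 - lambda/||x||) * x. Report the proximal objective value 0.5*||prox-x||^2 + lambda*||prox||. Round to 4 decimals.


Step 1: Compute ||x||.
||x|| = 5.637
Step 2: Compute scaling factor.
scale = max(0, 1 - 1.95/5.637) = 0.6541
Step 3: prox(x) = [-2.3972, -2.6826, 0.8069]
||prox(x)|| = 3.687
Step 4: Proximal objective.
0.5*||prox-x||^2 = 1.9013
lambda*||prox|| = 7.1897
Total = 9.091
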